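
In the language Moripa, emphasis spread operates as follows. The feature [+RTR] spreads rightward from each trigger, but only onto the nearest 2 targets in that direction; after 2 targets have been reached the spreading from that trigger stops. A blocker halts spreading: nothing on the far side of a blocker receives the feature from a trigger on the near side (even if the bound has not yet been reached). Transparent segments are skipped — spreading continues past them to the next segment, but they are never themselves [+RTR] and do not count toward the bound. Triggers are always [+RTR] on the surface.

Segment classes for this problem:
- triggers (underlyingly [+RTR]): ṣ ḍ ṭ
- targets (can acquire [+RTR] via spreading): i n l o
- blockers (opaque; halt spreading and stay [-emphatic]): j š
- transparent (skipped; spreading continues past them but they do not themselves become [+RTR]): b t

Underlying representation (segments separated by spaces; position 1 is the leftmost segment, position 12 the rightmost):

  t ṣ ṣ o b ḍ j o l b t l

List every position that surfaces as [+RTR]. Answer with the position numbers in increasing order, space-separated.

2 3 4 6

From /ṣ/ at 2 rightward: 3 /ṣ/ is itself a trigger — this domain ends here.
From /ṣ/ at 3 rightward: 4 /o/ → [+RTR]; 5 /b/ transparent; 6 /ḍ/ is itself a trigger — this domain ends here.
From /ḍ/ at 6 rightward: 7 /j/ blocks.
Targets with no active source: positions 8 9 12 stay [-emphatic].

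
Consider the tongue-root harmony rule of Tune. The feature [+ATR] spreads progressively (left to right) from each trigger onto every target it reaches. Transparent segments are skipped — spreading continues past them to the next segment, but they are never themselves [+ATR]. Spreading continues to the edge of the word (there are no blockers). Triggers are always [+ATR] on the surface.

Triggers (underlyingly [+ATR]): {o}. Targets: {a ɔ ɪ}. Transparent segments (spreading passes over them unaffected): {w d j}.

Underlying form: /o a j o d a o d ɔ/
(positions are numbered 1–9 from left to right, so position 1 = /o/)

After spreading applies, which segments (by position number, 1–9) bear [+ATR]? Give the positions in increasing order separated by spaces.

From /o/ at 1 rightward: 2 /a/ → [+ATR]; 3 /j/ transparent; 4 /o/ is itself a trigger — this domain ends here.
From /o/ at 4 rightward: 5 /d/ transparent; 6 /a/ → [+ATR]; 7 /o/ is itself a trigger — this domain ends here.
From /o/ at 7 rightward: 8 /d/ transparent; 9 /ɔ/ → [+ATR]; word edge.

1 2 4 6 7 9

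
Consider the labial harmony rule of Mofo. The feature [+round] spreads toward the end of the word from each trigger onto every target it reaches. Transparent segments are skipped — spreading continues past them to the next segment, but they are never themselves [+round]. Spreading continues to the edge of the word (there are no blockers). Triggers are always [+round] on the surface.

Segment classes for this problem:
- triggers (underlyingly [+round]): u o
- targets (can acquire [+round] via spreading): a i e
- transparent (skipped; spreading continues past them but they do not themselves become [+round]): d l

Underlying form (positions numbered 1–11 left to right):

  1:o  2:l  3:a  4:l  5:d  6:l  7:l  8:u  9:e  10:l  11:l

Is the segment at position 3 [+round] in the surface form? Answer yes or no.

From /o/ at 1 rightward: 2 /l/ transparent; 3 /a/ → [+round]; 4 /l/ transparent; 5 /d/ transparent; 6 /l/ transparent; 7 /l/ transparent; 8 /u/ is itself a trigger — this domain ends here.
From /u/ at 8 rightward: 9 /e/ → [+round]; 10 /l/ transparent; 11 /l/ transparent; word edge.
[+round] positions on the surface: 1 3 8 9.

yes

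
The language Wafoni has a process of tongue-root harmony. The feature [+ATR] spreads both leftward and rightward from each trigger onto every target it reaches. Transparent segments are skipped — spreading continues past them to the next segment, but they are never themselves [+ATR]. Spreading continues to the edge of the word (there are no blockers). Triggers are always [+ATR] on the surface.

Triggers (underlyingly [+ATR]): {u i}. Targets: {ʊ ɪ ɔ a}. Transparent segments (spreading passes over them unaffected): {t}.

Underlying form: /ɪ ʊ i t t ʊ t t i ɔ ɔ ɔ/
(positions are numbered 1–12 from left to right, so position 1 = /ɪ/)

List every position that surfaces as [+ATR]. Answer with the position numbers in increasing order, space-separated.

From /i/ at 3 rightward: 4 /t/ transparent; 5 /t/ transparent; 6 /ʊ/ → [+ATR]; 7 /t/ transparent; 8 /t/ transparent; 9 /i/ is itself a trigger — this domain ends here.
From /i/ at 3 leftward: 2 /ʊ/ → [+ATR]; 1 /ɪ/ → [+ATR]; word edge.
From /i/ at 9 rightward: 10 /ɔ/ → [+ATR]; 11 /ɔ/ → [+ATR]; 12 /ɔ/ → [+ATR]; word edge.
From /i/ at 9 leftward: 8 /t/ transparent; 7 /t/ transparent; 6 /ʊ/ → [+ATR]; 5 /t/ transparent; 4 /t/ transparent; 3 /i/ is itself a trigger — this domain ends here.

1 2 3 6 9 10 11 12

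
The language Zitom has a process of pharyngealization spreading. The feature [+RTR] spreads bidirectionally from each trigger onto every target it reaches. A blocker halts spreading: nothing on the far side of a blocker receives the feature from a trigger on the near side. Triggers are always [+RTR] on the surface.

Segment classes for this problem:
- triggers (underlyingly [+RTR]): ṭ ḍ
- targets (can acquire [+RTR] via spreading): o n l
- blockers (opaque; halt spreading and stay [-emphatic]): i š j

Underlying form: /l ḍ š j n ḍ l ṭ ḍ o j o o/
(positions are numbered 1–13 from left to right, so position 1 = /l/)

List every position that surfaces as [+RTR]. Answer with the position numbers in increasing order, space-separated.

From /ḍ/ at 2 rightward: 3 /š/ blocks.
From /ḍ/ at 2 leftward: 1 /l/ → [+RTR]; word edge.
From /ḍ/ at 6 rightward: 7 /l/ → [+RTR]; 8 /ṭ/ is itself a trigger — this domain ends here.
From /ḍ/ at 6 leftward: 5 /n/ → [+RTR]; 4 /j/ blocks.
From /ṭ/ at 8 rightward: 9 /ḍ/ is itself a trigger — this domain ends here.
From /ṭ/ at 8 leftward: 7 /l/ → [+RTR]; 6 /ḍ/ is itself a trigger — this domain ends here.
From /ḍ/ at 9 rightward: 10 /o/ → [+RTR]; 11 /j/ blocks.
From /ḍ/ at 9 leftward: 8 /ṭ/ is itself a trigger — this domain ends here.
Targets with no active source: positions 12 13 stay [-emphatic].

1 2 5 6 7 8 9 10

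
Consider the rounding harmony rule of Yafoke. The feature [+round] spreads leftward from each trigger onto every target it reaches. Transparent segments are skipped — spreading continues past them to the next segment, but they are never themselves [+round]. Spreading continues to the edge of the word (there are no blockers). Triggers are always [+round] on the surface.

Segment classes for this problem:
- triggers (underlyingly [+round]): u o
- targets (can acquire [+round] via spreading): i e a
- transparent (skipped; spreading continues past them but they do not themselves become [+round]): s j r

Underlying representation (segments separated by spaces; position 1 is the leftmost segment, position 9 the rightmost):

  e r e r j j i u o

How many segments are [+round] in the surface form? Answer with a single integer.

From /u/ at 8 leftward: 7 /i/ → [+round]; 6 /j/ transparent; 5 /j/ transparent; 4 /r/ transparent; 3 /e/ → [+round]; 2 /r/ transparent; 1 /e/ → [+round]; word edge.
From /o/ at 9 leftward: 8 /u/ is itself a trigger — this domain ends here.
[+round] positions on the surface: 1 3 7 8 9.

5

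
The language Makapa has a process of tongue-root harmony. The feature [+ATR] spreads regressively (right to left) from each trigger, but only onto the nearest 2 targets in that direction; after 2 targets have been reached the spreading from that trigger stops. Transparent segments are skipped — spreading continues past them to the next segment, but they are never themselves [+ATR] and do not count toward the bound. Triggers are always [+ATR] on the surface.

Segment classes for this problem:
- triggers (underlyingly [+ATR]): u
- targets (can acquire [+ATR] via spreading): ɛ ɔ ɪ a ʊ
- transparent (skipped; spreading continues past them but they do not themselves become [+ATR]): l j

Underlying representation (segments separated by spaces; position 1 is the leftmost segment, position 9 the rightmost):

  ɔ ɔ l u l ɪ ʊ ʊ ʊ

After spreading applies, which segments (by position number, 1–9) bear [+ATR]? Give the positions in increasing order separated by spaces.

From /u/ at 4 leftward: 3 /l/ transparent; 2 /ɔ/ → [+ATR]; 1 /ɔ/ → [+ATR]; bound reached.
Targets with no active source: positions 6 7 8 9 stay [-ATR].

1 2 4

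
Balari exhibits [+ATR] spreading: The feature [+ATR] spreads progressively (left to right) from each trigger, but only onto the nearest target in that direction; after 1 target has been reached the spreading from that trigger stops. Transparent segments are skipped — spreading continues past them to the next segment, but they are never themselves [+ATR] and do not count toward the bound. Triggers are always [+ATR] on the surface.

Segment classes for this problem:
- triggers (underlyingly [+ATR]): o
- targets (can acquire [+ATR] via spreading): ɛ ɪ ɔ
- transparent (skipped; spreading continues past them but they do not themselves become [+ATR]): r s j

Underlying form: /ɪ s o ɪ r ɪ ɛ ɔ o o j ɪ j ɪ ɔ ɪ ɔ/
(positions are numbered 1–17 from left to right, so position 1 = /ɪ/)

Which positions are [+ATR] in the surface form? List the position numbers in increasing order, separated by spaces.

3 4 9 10 12

From /o/ at 3 rightward: 4 /ɪ/ → [+ATR]; bound reached.
From /o/ at 9 rightward: 10 /o/ is itself a trigger — this domain ends here.
From /o/ at 10 rightward: 11 /j/ transparent; 12 /ɪ/ → [+ATR]; bound reached.
Targets with no active source: positions 1 6 7 8 14 15 16 17 stay [-ATR].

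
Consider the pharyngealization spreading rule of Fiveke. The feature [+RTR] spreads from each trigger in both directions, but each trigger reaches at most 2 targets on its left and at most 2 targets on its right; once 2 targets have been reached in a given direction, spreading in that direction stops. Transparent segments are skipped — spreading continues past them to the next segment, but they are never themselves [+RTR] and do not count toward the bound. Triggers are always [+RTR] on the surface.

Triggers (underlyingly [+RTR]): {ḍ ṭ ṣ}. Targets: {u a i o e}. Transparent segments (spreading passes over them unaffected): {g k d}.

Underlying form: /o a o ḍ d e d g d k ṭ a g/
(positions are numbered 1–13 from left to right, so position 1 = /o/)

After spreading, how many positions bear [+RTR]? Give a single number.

6

From /ḍ/ at 4 rightward: 5 /d/ transparent; 6 /e/ → [+RTR]; 7 /d/ transparent; 8 /g/ transparent; 9 /d/ transparent; 10 /k/ transparent; 11 /ṭ/ is itself a trigger — this domain ends here.
From /ḍ/ at 4 leftward: 3 /o/ → [+RTR]; 2 /a/ → [+RTR]; bound reached.
From /ṭ/ at 11 rightward: 12 /a/ → [+RTR]; 13 /g/ transparent; word edge.
From /ṭ/ at 11 leftward: 10 /k/ transparent; 9 /d/ transparent; 8 /g/ transparent; 7 /d/ transparent; 6 /e/ → [+RTR]; 5 /d/ transparent; 4 /ḍ/ is itself a trigger — this domain ends here.
Target with no active source: position 1 stays [-emphatic].
[+RTR] positions on the surface: 2 3 4 6 11 12.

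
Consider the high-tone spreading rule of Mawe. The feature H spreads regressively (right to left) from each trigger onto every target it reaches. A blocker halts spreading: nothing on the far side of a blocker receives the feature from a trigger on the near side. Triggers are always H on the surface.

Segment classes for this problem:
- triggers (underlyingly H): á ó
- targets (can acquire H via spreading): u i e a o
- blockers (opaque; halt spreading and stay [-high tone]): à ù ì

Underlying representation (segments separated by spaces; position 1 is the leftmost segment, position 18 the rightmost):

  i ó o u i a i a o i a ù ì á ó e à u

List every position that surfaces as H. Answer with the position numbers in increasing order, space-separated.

From /ó/ at 2 leftward: 1 /i/ → H; word edge.
From /á/ at 14 leftward: 13 /ì/ blocks.
From /ó/ at 15 leftward: 14 /á/ is itself a trigger — this domain ends here.
Targets with no active source: positions 3 4 5 6 7 8 9 10 11 16 18 stay [-high tone].

1 2 14 15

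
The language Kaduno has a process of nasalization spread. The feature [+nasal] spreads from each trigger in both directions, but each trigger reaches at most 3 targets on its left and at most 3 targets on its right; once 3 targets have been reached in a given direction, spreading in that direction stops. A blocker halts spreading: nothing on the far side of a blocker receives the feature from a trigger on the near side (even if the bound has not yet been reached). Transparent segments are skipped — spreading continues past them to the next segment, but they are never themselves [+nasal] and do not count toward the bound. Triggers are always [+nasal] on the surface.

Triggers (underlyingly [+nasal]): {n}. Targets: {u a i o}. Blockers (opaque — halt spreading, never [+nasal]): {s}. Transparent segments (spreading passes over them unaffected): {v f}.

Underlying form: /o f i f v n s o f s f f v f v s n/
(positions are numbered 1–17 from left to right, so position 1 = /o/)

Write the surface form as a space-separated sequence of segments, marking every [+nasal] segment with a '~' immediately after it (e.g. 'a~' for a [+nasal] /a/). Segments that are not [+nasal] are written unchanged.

o~ f i~ f v n~ s o f s f f v f v s n~

From /n/ at 6 rightward: 7 /s/ blocks.
From /n/ at 6 leftward: 5 /v/ transparent; 4 /f/ transparent; 3 /i/ → [+nasal]; 2 /f/ transparent; 1 /o/ → [+nasal]; word edge.
From /n/ at 17 rightward: word edge.
From /n/ at 17 leftward: 16 /s/ blocks.
Target with no active source: position 8 stays [-nasal].
[+nasal] positions on the surface: 1 3 6 17.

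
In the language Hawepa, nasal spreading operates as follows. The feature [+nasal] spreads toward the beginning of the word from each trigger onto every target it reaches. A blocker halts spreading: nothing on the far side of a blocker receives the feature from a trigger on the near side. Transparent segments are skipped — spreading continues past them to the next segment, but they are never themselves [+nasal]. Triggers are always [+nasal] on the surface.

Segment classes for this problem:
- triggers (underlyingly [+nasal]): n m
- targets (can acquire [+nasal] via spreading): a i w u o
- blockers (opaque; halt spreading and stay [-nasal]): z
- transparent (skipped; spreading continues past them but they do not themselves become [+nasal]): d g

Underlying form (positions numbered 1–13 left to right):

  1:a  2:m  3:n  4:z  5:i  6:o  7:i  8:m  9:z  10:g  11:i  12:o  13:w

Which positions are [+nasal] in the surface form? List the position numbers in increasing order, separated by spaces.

1 2 3 5 6 7 8

From /m/ at 2 leftward: 1 /a/ → [+nasal]; word edge.
From /n/ at 3 leftward: 2 /m/ is itself a trigger — this domain ends here.
From /m/ at 8 leftward: 7 /i/ → [+nasal]; 6 /o/ → [+nasal]; 5 /i/ → [+nasal]; 4 /z/ blocks.
Targets with no active source: positions 11 12 13 stay [-nasal].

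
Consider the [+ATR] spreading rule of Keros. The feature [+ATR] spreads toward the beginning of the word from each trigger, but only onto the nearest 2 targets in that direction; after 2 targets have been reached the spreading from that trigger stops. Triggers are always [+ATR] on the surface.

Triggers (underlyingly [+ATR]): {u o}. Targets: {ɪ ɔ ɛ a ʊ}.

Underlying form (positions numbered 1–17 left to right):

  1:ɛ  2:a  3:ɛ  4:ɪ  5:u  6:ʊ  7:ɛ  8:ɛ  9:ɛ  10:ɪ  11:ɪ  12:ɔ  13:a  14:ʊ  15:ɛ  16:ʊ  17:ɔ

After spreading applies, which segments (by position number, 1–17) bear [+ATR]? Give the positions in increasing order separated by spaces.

From /u/ at 5 leftward: 4 /ɪ/ → [+ATR]; 3 /ɛ/ → [+ATR]; bound reached.
Targets with no active source: positions 1 2 6 7 8 9 10 11 12 13 14 15 16 17 stay [-ATR].

3 4 5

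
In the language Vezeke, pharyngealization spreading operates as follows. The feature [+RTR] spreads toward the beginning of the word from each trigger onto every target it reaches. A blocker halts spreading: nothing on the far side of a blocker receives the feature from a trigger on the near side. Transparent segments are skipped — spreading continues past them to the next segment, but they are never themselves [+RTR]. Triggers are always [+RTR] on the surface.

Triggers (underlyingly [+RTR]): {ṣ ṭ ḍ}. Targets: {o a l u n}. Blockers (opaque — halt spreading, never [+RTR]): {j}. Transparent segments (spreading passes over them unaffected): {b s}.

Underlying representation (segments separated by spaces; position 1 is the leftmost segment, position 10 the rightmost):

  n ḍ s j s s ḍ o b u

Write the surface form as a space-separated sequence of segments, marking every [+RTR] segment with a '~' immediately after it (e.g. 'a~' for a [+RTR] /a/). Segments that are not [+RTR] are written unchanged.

n~ ḍ~ s j s s ḍ~ o b u

From /ḍ/ at 2 leftward: 1 /n/ → [+RTR]; word edge.
From /ḍ/ at 7 leftward: 6 /s/ transparent; 5 /s/ transparent; 4 /j/ blocks.
Targets with no active source: positions 8 10 stay [-emphatic].
[+RTR] positions on the surface: 1 2 7.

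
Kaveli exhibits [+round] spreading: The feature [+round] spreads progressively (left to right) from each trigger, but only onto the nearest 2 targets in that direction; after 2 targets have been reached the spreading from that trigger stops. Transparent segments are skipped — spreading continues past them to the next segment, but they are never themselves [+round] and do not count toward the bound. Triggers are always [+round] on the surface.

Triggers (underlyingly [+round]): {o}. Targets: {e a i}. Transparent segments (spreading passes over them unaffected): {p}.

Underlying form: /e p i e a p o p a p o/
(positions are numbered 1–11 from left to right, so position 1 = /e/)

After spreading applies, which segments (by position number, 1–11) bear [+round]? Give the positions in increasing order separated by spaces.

7 9 11

From /o/ at 7 rightward: 8 /p/ transparent; 9 /a/ → [+round]; 10 /p/ transparent; 11 /o/ is itself a trigger — this domain ends here.
From /o/ at 11 rightward: word edge.
Targets with no active source: positions 1 3 4 5 stay [-round].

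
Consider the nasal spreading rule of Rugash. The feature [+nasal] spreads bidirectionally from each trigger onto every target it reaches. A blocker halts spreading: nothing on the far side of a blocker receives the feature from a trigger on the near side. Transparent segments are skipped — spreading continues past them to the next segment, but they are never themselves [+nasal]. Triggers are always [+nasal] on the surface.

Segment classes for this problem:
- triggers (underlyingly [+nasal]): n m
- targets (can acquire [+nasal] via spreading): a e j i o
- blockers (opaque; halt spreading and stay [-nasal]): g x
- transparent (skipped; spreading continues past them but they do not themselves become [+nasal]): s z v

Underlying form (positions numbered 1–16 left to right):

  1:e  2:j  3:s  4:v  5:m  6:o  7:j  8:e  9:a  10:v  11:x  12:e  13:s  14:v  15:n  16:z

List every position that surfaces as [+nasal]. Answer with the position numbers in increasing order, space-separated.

1 2 5 6 7 8 9 12 15

From /m/ at 5 rightward: 6 /o/ → [+nasal]; 7 /j/ → [+nasal]; 8 /e/ → [+nasal]; 9 /a/ → [+nasal]; 10 /v/ transparent; 11 /x/ blocks.
From /m/ at 5 leftward: 4 /v/ transparent; 3 /s/ transparent; 2 /j/ → [+nasal]; 1 /e/ → [+nasal]; word edge.
From /n/ at 15 rightward: 16 /z/ transparent; word edge.
From /n/ at 15 leftward: 14 /v/ transparent; 13 /s/ transparent; 12 /e/ → [+nasal]; 11 /x/ blocks.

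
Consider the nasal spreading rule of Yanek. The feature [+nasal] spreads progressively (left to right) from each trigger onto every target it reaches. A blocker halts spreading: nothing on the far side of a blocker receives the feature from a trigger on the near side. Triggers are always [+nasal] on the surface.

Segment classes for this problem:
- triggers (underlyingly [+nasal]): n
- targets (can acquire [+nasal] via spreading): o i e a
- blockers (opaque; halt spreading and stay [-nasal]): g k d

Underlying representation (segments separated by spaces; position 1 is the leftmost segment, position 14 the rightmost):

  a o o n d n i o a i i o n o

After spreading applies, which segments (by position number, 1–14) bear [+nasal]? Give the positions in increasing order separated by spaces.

From /n/ at 4 rightward: 5 /d/ blocks.
From /n/ at 6 rightward: 7 /i/ → [+nasal]; 8 /o/ → [+nasal]; 9 /a/ → [+nasal]; 10 /i/ → [+nasal]; 11 /i/ → [+nasal]; 12 /o/ → [+nasal]; 13 /n/ is itself a trigger — this domain ends here.
From /n/ at 13 rightward: 14 /o/ → [+nasal]; word edge.
Targets with no active source: positions 1 2 3 stay [-nasal].

4 6 7 8 9 10 11 12 13 14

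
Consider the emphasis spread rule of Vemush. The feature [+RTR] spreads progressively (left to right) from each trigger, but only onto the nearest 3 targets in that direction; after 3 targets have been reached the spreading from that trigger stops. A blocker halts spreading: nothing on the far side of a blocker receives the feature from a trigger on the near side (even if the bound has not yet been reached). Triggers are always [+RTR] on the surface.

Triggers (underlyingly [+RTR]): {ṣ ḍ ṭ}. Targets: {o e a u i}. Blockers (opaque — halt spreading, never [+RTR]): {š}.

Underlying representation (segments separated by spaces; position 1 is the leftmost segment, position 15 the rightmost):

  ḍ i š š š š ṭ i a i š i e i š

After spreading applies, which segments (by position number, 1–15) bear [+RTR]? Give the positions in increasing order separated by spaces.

From /ḍ/ at 1 rightward: 2 /i/ → [+RTR]; 3 /š/ blocks.
From /ṭ/ at 7 rightward: 8 /i/ → [+RTR]; 9 /a/ → [+RTR]; 10 /i/ → [+RTR]; bound reached.
Targets with no active source: positions 12 13 14 stay [-emphatic].

1 2 7 8 9 10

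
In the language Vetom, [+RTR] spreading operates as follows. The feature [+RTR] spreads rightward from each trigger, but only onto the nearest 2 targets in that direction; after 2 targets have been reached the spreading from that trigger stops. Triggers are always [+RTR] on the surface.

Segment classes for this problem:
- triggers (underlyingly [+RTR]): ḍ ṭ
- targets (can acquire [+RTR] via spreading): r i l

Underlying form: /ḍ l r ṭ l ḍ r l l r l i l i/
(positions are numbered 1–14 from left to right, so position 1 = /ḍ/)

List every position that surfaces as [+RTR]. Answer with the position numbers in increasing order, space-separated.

From /ḍ/ at 1 rightward: 2 /l/ → [+RTR]; 3 /r/ → [+RTR]; bound reached.
From /ṭ/ at 4 rightward: 5 /l/ → [+RTR]; 6 /ḍ/ is itself a trigger — this domain ends here.
From /ḍ/ at 6 rightward: 7 /r/ → [+RTR]; 8 /l/ → [+RTR]; bound reached.
Targets with no active source: positions 9 10 11 12 13 14 stay [-emphatic].

1 2 3 4 5 6 7 8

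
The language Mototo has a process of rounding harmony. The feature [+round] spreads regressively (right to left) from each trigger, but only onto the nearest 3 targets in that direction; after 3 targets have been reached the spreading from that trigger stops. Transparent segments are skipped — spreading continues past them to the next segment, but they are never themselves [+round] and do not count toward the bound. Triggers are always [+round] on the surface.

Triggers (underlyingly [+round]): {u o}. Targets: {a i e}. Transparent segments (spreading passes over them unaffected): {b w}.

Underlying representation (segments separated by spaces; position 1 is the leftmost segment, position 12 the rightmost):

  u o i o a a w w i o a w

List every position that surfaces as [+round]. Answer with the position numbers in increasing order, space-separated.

1 2 3 4 5 6 9 10

From /u/ at 1 leftward: word edge.
From /o/ at 2 leftward: 1 /u/ is itself a trigger — this domain ends here.
From /o/ at 4 leftward: 3 /i/ → [+round]; 2 /o/ is itself a trigger — this domain ends here.
From /o/ at 10 leftward: 9 /i/ → [+round]; 8 /w/ transparent; 7 /w/ transparent; 6 /a/ → [+round]; 5 /a/ → [+round]; bound reached.
Target with no active source: position 11 stays [-round].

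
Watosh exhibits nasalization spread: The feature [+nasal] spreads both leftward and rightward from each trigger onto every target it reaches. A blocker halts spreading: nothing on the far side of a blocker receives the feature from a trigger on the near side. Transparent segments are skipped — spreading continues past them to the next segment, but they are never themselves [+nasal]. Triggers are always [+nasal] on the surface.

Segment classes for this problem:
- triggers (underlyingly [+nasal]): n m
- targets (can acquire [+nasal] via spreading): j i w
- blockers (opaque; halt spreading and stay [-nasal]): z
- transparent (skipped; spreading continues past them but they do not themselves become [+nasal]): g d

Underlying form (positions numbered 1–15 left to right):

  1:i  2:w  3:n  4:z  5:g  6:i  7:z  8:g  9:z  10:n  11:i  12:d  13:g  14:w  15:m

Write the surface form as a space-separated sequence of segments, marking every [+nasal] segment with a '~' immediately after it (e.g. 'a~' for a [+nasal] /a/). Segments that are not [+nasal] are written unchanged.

i~ w~ n~ z g i z g z n~ i~ d g w~ m~

From /n/ at 3 rightward: 4 /z/ blocks.
From /n/ at 3 leftward: 2 /w/ → [+nasal]; 1 /i/ → [+nasal]; word edge.
From /n/ at 10 rightward: 11 /i/ → [+nasal]; 12 /d/ transparent; 13 /g/ transparent; 14 /w/ → [+nasal]; 15 /m/ is itself a trigger — this domain ends here.
From /n/ at 10 leftward: 9 /z/ blocks.
From /m/ at 15 rightward: word edge.
From /m/ at 15 leftward: 14 /w/ → [+nasal]; 13 /g/ transparent; 12 /d/ transparent; 11 /i/ → [+nasal]; 10 /n/ is itself a trigger — this domain ends here.
Target with no active source: position 6 stays [-nasal].
[+nasal] positions on the surface: 1 2 3 10 11 14 15.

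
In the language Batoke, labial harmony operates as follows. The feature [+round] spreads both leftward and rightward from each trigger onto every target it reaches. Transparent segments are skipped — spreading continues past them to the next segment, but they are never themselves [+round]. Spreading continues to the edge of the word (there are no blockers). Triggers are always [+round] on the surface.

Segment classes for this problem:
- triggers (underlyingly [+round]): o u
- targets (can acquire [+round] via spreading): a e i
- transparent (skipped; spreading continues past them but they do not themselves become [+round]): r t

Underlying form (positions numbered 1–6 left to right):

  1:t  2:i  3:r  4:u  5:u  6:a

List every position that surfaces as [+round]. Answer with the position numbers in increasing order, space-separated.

2 4 5 6

From /u/ at 4 rightward: 5 /u/ is itself a trigger — this domain ends here.
From /u/ at 4 leftward: 3 /r/ transparent; 2 /i/ → [+round]; 1 /t/ transparent; word edge.
From /u/ at 5 rightward: 6 /a/ → [+round]; word edge.
From /u/ at 5 leftward: 4 /u/ is itself a trigger — this domain ends here.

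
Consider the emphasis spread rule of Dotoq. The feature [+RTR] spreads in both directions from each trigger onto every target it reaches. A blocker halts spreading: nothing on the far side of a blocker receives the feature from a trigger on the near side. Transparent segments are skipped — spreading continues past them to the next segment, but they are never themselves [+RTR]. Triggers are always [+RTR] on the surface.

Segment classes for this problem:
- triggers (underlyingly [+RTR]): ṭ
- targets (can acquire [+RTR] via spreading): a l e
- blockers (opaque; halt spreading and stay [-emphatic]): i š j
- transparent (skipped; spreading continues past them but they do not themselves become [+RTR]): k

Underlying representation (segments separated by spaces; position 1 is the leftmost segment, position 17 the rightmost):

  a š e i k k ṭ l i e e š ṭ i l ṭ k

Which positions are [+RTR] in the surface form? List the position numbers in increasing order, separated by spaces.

7 8 13 15 16

From /ṭ/ at 7 rightward: 8 /l/ → [+RTR]; 9 /i/ blocks.
From /ṭ/ at 7 leftward: 6 /k/ transparent; 5 /k/ transparent; 4 /i/ blocks.
From /ṭ/ at 13 rightward: 14 /i/ blocks.
From /ṭ/ at 13 leftward: 12 /š/ blocks.
From /ṭ/ at 16 rightward: 17 /k/ transparent; word edge.
From /ṭ/ at 16 leftward: 15 /l/ → [+RTR]; 14 /i/ blocks.
Targets with no active source: positions 1 3 10 11 stay [-emphatic].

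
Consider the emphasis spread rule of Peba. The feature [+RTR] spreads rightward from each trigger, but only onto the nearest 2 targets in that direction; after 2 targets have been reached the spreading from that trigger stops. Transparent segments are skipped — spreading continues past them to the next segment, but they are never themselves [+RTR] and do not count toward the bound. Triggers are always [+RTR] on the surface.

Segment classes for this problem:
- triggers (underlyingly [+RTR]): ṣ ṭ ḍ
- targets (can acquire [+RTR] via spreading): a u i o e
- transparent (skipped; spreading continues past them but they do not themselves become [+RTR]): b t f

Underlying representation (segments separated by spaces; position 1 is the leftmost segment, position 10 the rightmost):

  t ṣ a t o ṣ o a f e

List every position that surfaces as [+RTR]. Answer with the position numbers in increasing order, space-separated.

2 3 5 6 7 8

From /ṣ/ at 2 rightward: 3 /a/ → [+RTR]; 4 /t/ transparent; 5 /o/ → [+RTR]; bound reached.
From /ṣ/ at 6 rightward: 7 /o/ → [+RTR]; 8 /a/ → [+RTR]; bound reached.
Target with no active source: position 10 stays [-emphatic].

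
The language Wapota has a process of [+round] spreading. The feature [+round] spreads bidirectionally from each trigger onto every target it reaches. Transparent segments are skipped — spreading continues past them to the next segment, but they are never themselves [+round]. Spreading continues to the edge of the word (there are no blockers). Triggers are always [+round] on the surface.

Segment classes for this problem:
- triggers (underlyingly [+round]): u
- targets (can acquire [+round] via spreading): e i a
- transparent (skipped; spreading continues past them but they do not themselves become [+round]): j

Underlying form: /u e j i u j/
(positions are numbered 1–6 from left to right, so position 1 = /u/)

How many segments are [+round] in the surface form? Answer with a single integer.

4

From /u/ at 1 rightward: 2 /e/ → [+round]; 3 /j/ transparent; 4 /i/ → [+round]; 5 /u/ is itself a trigger — this domain ends here.
From /u/ at 1 leftward: word edge.
From /u/ at 5 rightward: 6 /j/ transparent; word edge.
From /u/ at 5 leftward: 4 /i/ → [+round]; 3 /j/ transparent; 2 /e/ → [+round]; 1 /u/ is itself a trigger — this domain ends here.
[+round] positions on the surface: 1 2 4 5.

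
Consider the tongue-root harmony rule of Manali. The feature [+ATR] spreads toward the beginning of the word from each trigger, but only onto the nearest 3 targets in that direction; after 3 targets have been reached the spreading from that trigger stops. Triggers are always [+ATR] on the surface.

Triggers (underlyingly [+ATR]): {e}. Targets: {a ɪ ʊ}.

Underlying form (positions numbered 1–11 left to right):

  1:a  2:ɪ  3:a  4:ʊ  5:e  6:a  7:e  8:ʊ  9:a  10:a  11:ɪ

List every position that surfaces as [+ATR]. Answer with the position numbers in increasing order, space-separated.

From /e/ at 5 leftward: 4 /ʊ/ → [+ATR]; 3 /a/ → [+ATR]; 2 /ɪ/ → [+ATR]; bound reached.
From /e/ at 7 leftward: 6 /a/ → [+ATR]; 5 /e/ is itself a trigger — this domain ends here.
Targets with no active source: positions 1 8 9 10 11 stay [-ATR].

2 3 4 5 6 7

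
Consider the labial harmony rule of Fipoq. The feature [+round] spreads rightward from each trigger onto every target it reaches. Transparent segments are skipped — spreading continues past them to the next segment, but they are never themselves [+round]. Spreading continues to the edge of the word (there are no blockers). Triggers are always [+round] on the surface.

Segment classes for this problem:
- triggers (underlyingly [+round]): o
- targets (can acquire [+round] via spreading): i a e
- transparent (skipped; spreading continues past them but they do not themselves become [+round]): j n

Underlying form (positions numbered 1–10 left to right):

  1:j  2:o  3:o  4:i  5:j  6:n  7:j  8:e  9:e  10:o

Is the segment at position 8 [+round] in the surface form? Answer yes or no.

yes

From /o/ at 2 rightward: 3 /o/ is itself a trigger — this domain ends here.
From /o/ at 3 rightward: 4 /i/ → [+round]; 5 /j/ transparent; 6 /n/ transparent; 7 /j/ transparent; 8 /e/ → [+round]; 9 /e/ → [+round]; 10 /o/ is itself a trigger — this domain ends here.
From /o/ at 10 rightward: word edge.
[+round] positions on the surface: 2 3 4 8 9 10.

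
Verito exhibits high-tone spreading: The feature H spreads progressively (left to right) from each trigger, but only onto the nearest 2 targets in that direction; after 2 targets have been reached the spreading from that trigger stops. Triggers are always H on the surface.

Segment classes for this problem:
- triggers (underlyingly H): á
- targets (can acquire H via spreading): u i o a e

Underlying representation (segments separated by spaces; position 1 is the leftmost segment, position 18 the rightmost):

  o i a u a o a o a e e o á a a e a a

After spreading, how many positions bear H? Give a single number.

From /á/ at 13 rightward: 14 /a/ → H; 15 /a/ → H; bound reached.
Targets with no active source: positions 1 2 3 4 5 6 7 8 9 10 11 12 16 17 18 stay [-high tone].
H positions on the surface: 13 14 15.

3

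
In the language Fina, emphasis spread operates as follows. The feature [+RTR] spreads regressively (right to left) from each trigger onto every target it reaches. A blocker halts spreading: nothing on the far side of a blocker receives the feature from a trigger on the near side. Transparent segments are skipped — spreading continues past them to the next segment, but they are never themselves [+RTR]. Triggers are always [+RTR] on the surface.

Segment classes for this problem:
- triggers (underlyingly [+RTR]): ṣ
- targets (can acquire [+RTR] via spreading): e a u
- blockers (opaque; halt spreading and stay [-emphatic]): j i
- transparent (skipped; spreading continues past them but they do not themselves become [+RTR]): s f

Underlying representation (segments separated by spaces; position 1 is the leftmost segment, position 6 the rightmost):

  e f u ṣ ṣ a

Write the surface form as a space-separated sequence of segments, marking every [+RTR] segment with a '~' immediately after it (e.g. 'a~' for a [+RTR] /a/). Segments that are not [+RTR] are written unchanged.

From /ṣ/ at 4 leftward: 3 /u/ → [+RTR]; 2 /f/ transparent; 1 /e/ → [+RTR]; word edge.
From /ṣ/ at 5 leftward: 4 /ṣ/ is itself a trigger — this domain ends here.
Target with no active source: position 6 stays [-emphatic].
[+RTR] positions on the surface: 1 3 4 5.

e~ f u~ ṣ~ ṣ~ a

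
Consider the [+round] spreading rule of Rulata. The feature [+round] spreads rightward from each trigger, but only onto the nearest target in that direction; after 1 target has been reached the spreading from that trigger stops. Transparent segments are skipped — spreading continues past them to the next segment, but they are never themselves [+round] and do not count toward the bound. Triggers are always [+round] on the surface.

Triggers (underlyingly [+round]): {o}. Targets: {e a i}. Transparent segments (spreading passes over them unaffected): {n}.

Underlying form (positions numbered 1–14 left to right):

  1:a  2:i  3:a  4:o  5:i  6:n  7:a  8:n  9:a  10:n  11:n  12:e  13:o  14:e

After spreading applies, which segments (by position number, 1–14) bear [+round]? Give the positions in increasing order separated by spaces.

4 5 13 14

From /o/ at 4 rightward: 5 /i/ → [+round]; bound reached.
From /o/ at 13 rightward: 14 /e/ → [+round]; bound reached.
Targets with no active source: positions 1 2 3 7 9 12 stay [-round].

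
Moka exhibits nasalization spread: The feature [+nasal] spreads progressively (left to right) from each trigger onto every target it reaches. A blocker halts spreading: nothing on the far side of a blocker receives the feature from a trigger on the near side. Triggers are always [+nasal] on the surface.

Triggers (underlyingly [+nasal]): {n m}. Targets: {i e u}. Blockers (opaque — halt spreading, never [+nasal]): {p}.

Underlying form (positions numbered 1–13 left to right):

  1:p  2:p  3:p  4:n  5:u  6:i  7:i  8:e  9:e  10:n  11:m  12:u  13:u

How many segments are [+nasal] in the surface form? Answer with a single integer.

From /n/ at 4 rightward: 5 /u/ → [+nasal]; 6 /i/ → [+nasal]; 7 /i/ → [+nasal]; 8 /e/ → [+nasal]; 9 /e/ → [+nasal]; 10 /n/ is itself a trigger — this domain ends here.
From /n/ at 10 rightward: 11 /m/ is itself a trigger — this domain ends here.
From /m/ at 11 rightward: 12 /u/ → [+nasal]; 13 /u/ → [+nasal]; word edge.
[+nasal] positions on the surface: 4 5 6 7 8 9 10 11 12 13.

10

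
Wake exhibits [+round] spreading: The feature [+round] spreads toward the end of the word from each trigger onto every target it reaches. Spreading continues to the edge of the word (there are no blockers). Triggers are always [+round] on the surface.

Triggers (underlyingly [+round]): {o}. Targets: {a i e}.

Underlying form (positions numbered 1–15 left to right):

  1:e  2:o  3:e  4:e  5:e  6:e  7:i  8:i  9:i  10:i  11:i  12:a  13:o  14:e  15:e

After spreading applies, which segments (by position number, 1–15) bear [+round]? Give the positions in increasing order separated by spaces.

From /o/ at 2 rightward: 3 /e/ → [+round]; 4 /e/ → [+round]; 5 /e/ → [+round]; 6 /e/ → [+round]; 7 /i/ → [+round]; 8 /i/ → [+round]; 9 /i/ → [+round]; 10 /i/ → [+round]; 11 /i/ → [+round]; 12 /a/ → [+round]; 13 /o/ is itself a trigger — this domain ends here.
From /o/ at 13 rightward: 14 /e/ → [+round]; 15 /e/ → [+round]; word edge.
Target with no active source: position 1 stays [-round].

2 3 4 5 6 7 8 9 10 11 12 13 14 15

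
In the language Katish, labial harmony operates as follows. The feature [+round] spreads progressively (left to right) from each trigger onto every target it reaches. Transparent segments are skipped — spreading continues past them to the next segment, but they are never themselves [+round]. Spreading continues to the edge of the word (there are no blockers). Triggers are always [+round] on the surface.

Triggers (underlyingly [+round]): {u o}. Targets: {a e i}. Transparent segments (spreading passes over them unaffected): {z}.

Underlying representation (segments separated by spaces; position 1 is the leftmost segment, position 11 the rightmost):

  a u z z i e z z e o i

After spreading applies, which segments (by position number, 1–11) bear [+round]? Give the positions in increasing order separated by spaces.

From /u/ at 2 rightward: 3 /z/ transparent; 4 /z/ transparent; 5 /i/ → [+round]; 6 /e/ → [+round]; 7 /z/ transparent; 8 /z/ transparent; 9 /e/ → [+round]; 10 /o/ is itself a trigger — this domain ends here.
From /o/ at 10 rightward: 11 /i/ → [+round]; word edge.
Target with no active source: position 1 stays [-round].

2 5 6 9 10 11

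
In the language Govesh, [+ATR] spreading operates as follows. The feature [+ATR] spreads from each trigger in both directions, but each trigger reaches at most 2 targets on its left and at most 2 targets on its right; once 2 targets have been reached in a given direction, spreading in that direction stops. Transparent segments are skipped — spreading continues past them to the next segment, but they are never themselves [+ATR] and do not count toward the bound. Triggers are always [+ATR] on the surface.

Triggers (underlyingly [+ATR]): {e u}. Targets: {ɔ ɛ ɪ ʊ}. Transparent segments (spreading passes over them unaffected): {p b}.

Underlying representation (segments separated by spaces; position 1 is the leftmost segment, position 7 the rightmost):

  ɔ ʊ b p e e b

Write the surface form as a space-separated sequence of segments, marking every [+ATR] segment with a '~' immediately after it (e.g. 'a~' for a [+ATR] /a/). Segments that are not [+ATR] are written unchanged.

From /e/ at 5 rightward: 6 /e/ is itself a trigger — this domain ends here.
From /e/ at 5 leftward: 4 /p/ transparent; 3 /b/ transparent; 2 /ʊ/ → [+ATR]; 1 /ɔ/ → [+ATR]; bound reached.
From /e/ at 6 rightward: 7 /b/ transparent; word edge.
From /e/ at 6 leftward: 5 /e/ is itself a trigger — this domain ends here.
[+ATR] positions on the surface: 1 2 5 6.

ɔ~ ʊ~ b p e~ e~ b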